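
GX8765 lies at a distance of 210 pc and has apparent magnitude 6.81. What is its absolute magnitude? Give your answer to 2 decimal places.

0.20

M = m − 5 log₁₀(d/10 pc) = 6.81 − 5 log₁₀(210/10)
  = 6.81 − 5 × 1.322 = 6.81 − 6.61 = 0.20.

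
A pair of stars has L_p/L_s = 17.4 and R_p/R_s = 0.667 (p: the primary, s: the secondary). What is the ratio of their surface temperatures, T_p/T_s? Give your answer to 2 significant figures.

L ∝ R²T⁴ gives T ∝ (L/R²)^(1/4), so
T_p/T_s = (17.4 / 0.667²)^(1/4) = (39.11)^(1/4) = 2.501.

2.5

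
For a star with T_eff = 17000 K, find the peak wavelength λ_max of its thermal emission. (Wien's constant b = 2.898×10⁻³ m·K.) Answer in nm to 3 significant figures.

170 nm

λ_max = b/T = 2.898×10⁻³ / 17000 = 1.70×10^-7 m = 170.5 nm.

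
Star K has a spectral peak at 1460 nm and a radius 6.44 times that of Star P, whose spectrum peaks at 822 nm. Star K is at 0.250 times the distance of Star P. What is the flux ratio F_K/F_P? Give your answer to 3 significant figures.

Wien's law: T_K/T_P = λ_P/λ_K = 822/1460 = 0.5630.
L_K/L_P = (R_K/R_P)²(T_K/T_P)⁴ = (6.44)²(0.5630)⁴ = 4.167.
F_K/F_P = (L_K/L_P)/(d_K/d_P)² = 4.167/(0.250)² = 66.68.

66.7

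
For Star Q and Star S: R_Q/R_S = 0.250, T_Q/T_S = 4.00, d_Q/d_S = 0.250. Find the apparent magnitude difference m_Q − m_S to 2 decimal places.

-6.02

L_Q/L_S = (0.250)²(4.00)⁴ = 16.00.
F_Q/F_S = (L_Q/L_S)/(d_Q/d_S)² = 16.00/0.06250 = 256.0.
m_Q − m_S = −2.5 log₁₀(256.0) = -6.02.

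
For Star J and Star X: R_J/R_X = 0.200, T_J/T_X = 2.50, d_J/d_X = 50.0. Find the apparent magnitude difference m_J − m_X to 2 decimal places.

8.01

L_J/L_X = (0.200)²(2.50)⁴ = 1.563.
F_J/F_X = (L_J/L_X)/(d_J/d_X)² = 1.563/2500 = 6.250×10^-4.
m_J − m_X = −2.5 log₁₀(6.250×10^-4) = 8.01.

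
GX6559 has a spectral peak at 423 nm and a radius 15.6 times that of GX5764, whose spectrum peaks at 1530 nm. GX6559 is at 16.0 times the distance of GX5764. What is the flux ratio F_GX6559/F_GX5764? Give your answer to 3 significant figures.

Wien's law: T_GX6559/T_GX5764 = λ_GX5764/λ_GX6559 = 1530/423 = 3.617.
L_GX6559/L_GX5764 = (R_GX6559/R_GX5764)²(T_GX6559/T_GX5764)⁴ = (15.6)²(3.617)⁴ = 4.165×10^4.
F_GX6559/F_GX5764 = (L_GX6559/L_GX5764)/(d_GX6559/d_GX5764)² = 4.165×10^4/(16.0)² = 162.7.

163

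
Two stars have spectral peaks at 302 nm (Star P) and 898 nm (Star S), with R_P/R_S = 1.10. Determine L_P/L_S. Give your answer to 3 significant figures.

Wien's law gives T ∝ 1/λ_max, so T_P/T_S = λ_S/λ_P = 898/302 = 2.974.
Then L ∝ R²T⁴ gives L_P/L_S = (1.10)² × (2.974)⁴ = 1.210 × 78.18 = 94.59.

94.6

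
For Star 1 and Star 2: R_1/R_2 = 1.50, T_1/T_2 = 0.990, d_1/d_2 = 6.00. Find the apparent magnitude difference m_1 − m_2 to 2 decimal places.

L_1/L_2 = (1.50)²(0.990)⁴ = 2.161.
F_1/F_2 = (L_1/L_2)/(d_1/d_2)² = 2.161/36.00 = 0.06004.
m_1 − m_2 = −2.5 log₁₀(0.06004) = 3.05.

3.05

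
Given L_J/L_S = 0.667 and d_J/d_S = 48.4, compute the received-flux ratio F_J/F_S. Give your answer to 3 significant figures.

F = L/(4πd²), so F_J/F_S = (L_J/L_S) / (d_J/d_S)²
= 0.667 / (48.4)² = 0.667 / 2343 = 2.847×10^-4.

2.85×10^-4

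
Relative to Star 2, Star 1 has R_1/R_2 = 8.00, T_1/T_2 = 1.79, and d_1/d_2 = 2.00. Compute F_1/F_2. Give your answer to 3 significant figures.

L_1/L_2 = (R_1/R_2)²(T_1/T_2)⁴ = (8.00)² × (1.79)⁴ = 657.0.
F_1/F_2 = (L_1/L_2)/(d_1/d_2)² = 657.0 / (2.00)² = 164.3.

164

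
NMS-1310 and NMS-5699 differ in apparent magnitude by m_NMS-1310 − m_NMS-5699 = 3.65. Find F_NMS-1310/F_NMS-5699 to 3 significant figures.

F_NMS-1310/F_NMS-5699 = 10^(−(m_NMS-1310 − m_NMS-5699)/2.5) = 10^(-3.65/2.5) = 10^-1.460 = 0.03467.

0.0347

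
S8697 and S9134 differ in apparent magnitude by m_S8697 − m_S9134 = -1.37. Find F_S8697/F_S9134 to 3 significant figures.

F_S8697/F_S9134 = 10^(−(m_S8697 − m_S9134)/2.5) = 10^(1.37/2.5) = 10^0.548 = 3.532.

3.53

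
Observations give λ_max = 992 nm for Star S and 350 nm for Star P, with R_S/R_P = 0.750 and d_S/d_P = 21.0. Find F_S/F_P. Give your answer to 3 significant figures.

1.98×10^-5

Wien's law: T_S/T_P = λ_P/λ_S = 350/992 = 0.3528.
L_S/L_P = (R_S/R_P)²(T_S/T_P)⁴ = (0.750)²(0.3528)⁴ = 0.008717.
F_S/F_P = (L_S/L_P)/(d_S/d_P)² = 0.008717/(21.0)² = 1.977×10^-5.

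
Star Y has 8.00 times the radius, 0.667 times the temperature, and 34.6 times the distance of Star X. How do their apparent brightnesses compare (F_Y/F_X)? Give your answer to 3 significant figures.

L_Y/L_X = (R_Y/R_X)²(T_Y/T_X)⁴ = (8.00)² × (0.667)⁴ = 12.67.
F_Y/F_X = (L_Y/L_X)/(d_Y/d_X)² = 12.67 / (34.6)² = 0.01058.

0.0106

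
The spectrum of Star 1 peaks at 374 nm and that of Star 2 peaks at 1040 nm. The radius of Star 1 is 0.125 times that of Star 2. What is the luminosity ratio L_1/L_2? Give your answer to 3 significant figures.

0.934

Wien's law gives T ∝ 1/λ_max, so T_1/T_2 = λ_2/λ_1 = 1040/374 = 2.781.
Then L ∝ R²T⁴ gives L_1/L_2 = (0.125)² × (2.781)⁴ = 0.01562 × 59.79 = 0.9343.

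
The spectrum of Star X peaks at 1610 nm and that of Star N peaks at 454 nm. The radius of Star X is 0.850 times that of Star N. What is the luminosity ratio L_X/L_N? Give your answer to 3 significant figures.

Wien's law gives T ∝ 1/λ_max, so T_X/T_N = λ_N/λ_X = 454/1610 = 0.2820.
Then L ∝ R²T⁴ gives L_X/L_N = (0.850)² × (0.2820)⁴ = 0.7225 × 0.006323 = 0.004568.

0.00457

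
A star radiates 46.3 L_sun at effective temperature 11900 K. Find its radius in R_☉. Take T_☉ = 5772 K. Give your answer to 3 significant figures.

1.60 R_☉

R/R_☉ = √(L/L_☉) / (T/T_☉)² = √(46.3) / (2.062)²
       = 6.804 / 4.251 = 1.601.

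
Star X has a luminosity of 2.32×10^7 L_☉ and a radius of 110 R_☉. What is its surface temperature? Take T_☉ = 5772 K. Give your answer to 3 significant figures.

3.82×10^4 K

T/T_☉ = (L/L_☉)^(1/4) / (R/R_☉)^(1/2)
T = 5772 × (2.32×10^7)^(1/4) / √(110) = 5772 × 69.40 / 10.49 = 3.819×10^4 K.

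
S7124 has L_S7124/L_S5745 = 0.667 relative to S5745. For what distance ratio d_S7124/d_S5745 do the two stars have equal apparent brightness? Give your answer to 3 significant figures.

0.817

Equal flux requires L_S7124/d_S7124² = L_S5745/d_S5745², so d_S7124/d_S5745 = √(L_S7124/L_S5745)
= √(0.667) = 0.8167.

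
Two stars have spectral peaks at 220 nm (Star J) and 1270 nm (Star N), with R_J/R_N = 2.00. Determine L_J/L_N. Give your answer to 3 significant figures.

Wien's law gives T ∝ 1/λ_max, so T_J/T_N = λ_N/λ_J = 1270/220 = 5.773.
Then L ∝ R²T⁴ gives L_J/L_N = (2.00)² × (5.773)⁴ = 4.000 × 1111 = 4442.

4.44×10^3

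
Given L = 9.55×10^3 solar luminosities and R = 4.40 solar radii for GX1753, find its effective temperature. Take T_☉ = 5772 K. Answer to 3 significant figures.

T/T_☉ = (L/L_☉)^(1/4) / (R/R_☉)^(1/2)
T = 5772 × (9.55×10^3)^(1/4) / √(4.40) = 5772 × 9.886 / 2.098 = 2.720×10^4 K.

2.72×10^4 K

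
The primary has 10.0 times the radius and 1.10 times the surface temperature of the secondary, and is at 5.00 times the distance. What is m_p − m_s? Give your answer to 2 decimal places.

L_p/L_s = (10.0)²(1.10)⁴ = 146.4.
F_p/F_s = (L_p/L_s)/(d_p/d_s)² = 146.4/25.00 = 5.856.
m_p − m_s = −2.5 log₁₀(5.856) = -1.92.

-1.92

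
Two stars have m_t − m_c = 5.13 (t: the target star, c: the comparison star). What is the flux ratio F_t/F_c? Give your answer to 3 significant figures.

F_t/F_c = 10^(−(m_t − m_c)/2.5) = 10^(-5.13/2.5) = 10^-2.052 = 0.008872.

0.00887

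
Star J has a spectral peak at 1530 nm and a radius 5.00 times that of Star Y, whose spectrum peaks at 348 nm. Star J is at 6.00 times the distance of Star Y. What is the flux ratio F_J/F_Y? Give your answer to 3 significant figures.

0.00186

Wien's law: T_J/T_Y = λ_Y/λ_J = 348/1530 = 0.2275.
L_J/L_Y = (R_J/R_Y)²(T_J/T_Y)⁴ = (5.00)²(0.2275)⁴ = 0.06691.
F_J/F_Y = (L_J/L_Y)/(d_J/d_Y)² = 0.06691/(6.00)² = 0.001859.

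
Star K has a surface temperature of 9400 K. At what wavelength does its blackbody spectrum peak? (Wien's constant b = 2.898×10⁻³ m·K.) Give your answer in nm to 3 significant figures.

308 nm

λ_max = b/T = 2.898×10⁻³ / 9400 = 3.08×10^-7 m = 308.3 nm.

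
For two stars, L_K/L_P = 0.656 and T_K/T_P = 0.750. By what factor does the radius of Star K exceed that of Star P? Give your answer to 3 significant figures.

1.44

L ∝ R²T⁴ gives R ∝ √L / T², so
R_K/R_P = √(0.656) / (0.750)² = 0.8099 / 0.5625 = 1.440.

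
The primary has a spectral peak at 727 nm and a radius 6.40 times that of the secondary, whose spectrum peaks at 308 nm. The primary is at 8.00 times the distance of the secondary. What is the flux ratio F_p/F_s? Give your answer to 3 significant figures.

0.0206

Wien's law: T_p/T_s = λ_s/λ_p = 308/727 = 0.4237.
L_p/L_s = (R_p/R_s)²(T_p/T_s)⁴ = (6.40)²(0.4237)⁴ = 1.320.
F_p/F_s = (L_p/L_s)/(d_p/d_s)² = 1.320/(8.00)² = 0.02062.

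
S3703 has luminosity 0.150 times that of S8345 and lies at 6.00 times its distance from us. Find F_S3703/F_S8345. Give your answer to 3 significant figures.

F = L/(4πd²), so F_S3703/F_S8345 = (L_S3703/L_S8345) / (d_S3703/d_S8345)²
= 0.150 / (6.00)² = 0.150 / 36.00 = 0.004167.

0.00417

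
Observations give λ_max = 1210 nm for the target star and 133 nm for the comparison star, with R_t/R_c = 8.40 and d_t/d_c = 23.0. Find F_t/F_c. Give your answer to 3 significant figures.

1.95×10^-5

Wien's law: T_t/T_c = λ_c/λ_t = 133/1210 = 0.1099.
L_t/L_c = (R_t/R_c)²(T_t/T_c)⁴ = (8.40)²(0.1099)⁴ = 0.01030.
F_t/F_c = (L_t/L_c)/(d_t/d_c)² = 0.01030/(23.0)² = 1.947×10^-5.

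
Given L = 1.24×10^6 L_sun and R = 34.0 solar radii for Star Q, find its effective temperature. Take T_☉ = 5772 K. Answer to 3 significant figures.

3.30×10^4 K

T/T_☉ = (L/L_☉)^(1/4) / (R/R_☉)^(1/2)
T = 5772 × (1.24×10^6)^(1/4) / √(34.0) = 5772 × 33.37 / 5.831 = 3.303×10^4 K.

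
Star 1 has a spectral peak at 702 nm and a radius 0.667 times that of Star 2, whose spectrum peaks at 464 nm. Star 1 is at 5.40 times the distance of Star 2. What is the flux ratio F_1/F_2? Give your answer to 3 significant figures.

Wien's law: T_1/T_2 = λ_2/λ_1 = 464/702 = 0.6610.
L_1/L_2 = (R_1/R_2)²(T_1/T_2)⁴ = (0.667)²(0.6610)⁴ = 0.08491.
F_1/F_2 = (L_1/L_2)/(d_1/d_2)² = 0.08491/(5.40)² = 0.002912.

0.00291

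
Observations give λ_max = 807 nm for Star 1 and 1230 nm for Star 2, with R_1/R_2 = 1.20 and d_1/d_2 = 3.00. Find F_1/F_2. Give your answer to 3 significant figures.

0.863

Wien's law: T_1/T_2 = λ_2/λ_1 = 1230/807 = 1.524.
L_1/L_2 = (R_1/R_2)²(T_1/T_2)⁴ = (1.20)²(1.524)⁴ = 7.771.
F_1/F_2 = (L_1/L_2)/(d_1/d_2)² = 7.771/(3.00)² = 0.8635.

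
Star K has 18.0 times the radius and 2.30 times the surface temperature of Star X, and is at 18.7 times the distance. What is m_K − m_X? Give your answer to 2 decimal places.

L_K/L_X = (18.0)²(2.30)⁴ = 9067.
F_K/F_X = (L_K/L_X)/(d_K/d_X)² = 9067/349.7 = 25.93.
m_K − m_X = −2.5 log₁₀(25.93) = -3.53.

-3.53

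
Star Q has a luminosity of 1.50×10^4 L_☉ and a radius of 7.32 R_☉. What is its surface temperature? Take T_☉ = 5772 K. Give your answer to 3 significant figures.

T/T_☉ = (L/L_☉)^(1/4) / (R/R_☉)^(1/2)
T = 5772 × (1.50×10^4)^(1/4) / √(7.32) = 5772 × 11.07 / 2.706 = 2.361×10^4 K.

2.36×10^4 K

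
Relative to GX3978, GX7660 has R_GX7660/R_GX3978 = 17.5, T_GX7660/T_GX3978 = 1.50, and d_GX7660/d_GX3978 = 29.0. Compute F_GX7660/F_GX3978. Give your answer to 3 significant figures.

1.84

L_GX7660/L_GX3978 = (R_GX7660/R_GX3978)²(T_GX7660/T_GX3978)⁴ = (17.5)² × (1.50)⁴ = 1550.
F_GX7660/F_GX3978 = (L_GX7660/L_GX3978)/(d_GX7660/d_GX3978)² = 1550 / (29.0)² = 1.844.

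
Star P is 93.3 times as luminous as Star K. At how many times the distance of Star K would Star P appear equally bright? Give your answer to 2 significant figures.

Equal flux requires L_P/d_P² = L_K/d_K², so d_P/d_K = √(L_P/L_K)
= √(93.3) = 9.659.

9.7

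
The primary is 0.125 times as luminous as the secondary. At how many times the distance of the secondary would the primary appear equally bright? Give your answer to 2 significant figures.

0.35

Equal flux requires L_p/d_p² = L_s/d_s², so d_p/d_s = √(L_p/L_s)
= √(0.125) = 0.3536.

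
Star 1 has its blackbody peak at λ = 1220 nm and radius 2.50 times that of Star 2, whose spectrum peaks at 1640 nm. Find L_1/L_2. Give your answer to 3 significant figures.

20.4

Wien's law gives T ∝ 1/λ_max, so T_1/T_2 = λ_2/λ_1 = 1640/1220 = 1.344.
Then L ∝ R²T⁴ gives L_1/L_2 = (2.50)² × (1.344)⁴ = 6.250 × 3.265 = 20.41.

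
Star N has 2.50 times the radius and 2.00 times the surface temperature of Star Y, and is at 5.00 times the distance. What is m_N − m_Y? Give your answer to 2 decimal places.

L_N/L_Y = (2.50)²(2.00)⁴ = 100.0.
F_N/F_Y = (L_N/L_Y)/(d_N/d_Y)² = 100.0/25.00 = 4.000.
m_N − m_Y = −2.5 log₁₀(4.000) = -1.51.

-1.51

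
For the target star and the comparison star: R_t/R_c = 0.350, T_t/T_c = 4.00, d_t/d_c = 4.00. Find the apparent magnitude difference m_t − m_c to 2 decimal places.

L_t/L_c = (0.350)²(4.00)⁴ = 31.36.
F_t/F_c = (L_t/L_c)/(d_t/d_c)² = 31.36/16.00 = 1.960.
m_t − m_c = −2.5 log₁₀(1.960) = -0.73.

-0.73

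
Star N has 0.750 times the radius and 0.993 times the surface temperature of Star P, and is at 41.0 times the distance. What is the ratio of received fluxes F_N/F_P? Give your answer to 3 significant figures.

L_N/L_P = (R_N/R_P)²(T_N/T_P)⁴ = (0.750)² × (0.993)⁴ = 0.5469.
F_N/F_P = (L_N/L_P)/(d_N/d_P)² = 0.5469 / (41.0)² = 3.254×10^-4.

3.25×10^-4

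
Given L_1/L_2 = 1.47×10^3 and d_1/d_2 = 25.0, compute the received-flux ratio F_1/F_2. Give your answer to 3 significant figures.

2.35

F = L/(4πd²), so F_1/F_2 = (L_1/L_2) / (d_1/d_2)²
= 1.47×10^3 / (25.0)² = 1.47×10^3 / 625.0 = 2.352.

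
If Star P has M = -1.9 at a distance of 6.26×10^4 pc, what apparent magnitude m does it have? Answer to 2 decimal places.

17.08

m = M + 5 log₁₀(d/10 pc) = -1.9 + 5 log₁₀(6.26×10^4/10)
  = -1.9 + 5 × 3.797 = -1.9 + 18.98 = 17.08.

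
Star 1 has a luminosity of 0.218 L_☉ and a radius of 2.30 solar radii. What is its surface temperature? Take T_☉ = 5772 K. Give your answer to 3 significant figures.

2.60×10^3 K

T/T_☉ = (L/L_☉)^(1/4) / (R/R_☉)^(1/2)
T = 5772 × (0.218)^(1/4) / √(2.30) = 5772 × 0.6833 / 1.517 = 2601 K.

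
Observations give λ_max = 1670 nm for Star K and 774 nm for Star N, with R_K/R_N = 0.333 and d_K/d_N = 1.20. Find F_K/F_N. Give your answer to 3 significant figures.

0.00355

Wien's law: T_K/T_N = λ_N/λ_K = 774/1670 = 0.4635.
L_K/L_N = (R_K/R_N)²(T_K/T_N)⁴ = (0.333)²(0.4635)⁴ = 0.005117.
F_K/F_N = (L_K/L_N)/(d_K/d_N)² = 0.005117/(1.20)² = 0.003553.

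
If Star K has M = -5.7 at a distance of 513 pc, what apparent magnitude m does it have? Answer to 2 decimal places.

2.85

m = M + 5 log₁₀(d/10 pc) = -5.7 + 5 log₁₀(513/10)
  = -5.7 + 5 × 1.710 = -5.7 + 8.55 = 2.85.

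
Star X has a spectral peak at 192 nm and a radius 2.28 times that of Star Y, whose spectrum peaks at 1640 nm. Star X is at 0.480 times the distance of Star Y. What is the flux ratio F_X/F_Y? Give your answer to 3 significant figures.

Wien's law: T_X/T_Y = λ_Y/λ_X = 1640/192 = 8.542.
L_X/L_Y = (R_X/R_Y)²(T_X/T_Y)⁴ = (2.28)²(8.542)⁴ = 2.767×10^4.
F_X/F_Y = (L_X/L_Y)/(d_X/d_Y)² = 2.767×10^4/(0.480)² = 1.201×10^5.

1.20×10^5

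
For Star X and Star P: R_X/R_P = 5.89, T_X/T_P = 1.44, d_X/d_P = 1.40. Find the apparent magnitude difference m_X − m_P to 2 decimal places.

-4.70

L_X/L_P = (5.89)²(1.44)⁴ = 149.2.
F_X/F_P = (L_X/L_P)/(d_X/d_P)² = 149.2/1.960 = 76.11.
m_X − m_P = −2.5 log₁₀(76.11) = -4.70.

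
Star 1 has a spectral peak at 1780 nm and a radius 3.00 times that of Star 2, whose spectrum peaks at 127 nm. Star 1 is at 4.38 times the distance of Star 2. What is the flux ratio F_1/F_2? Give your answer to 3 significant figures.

1.22×10^-5

Wien's law: T_1/T_2 = λ_2/λ_1 = 127/1780 = 0.07135.
L_1/L_2 = (R_1/R_2)²(T_1/T_2)⁴ = (3.00)²(0.07135)⁴ = 2.332×10^-4.
F_1/F_2 = (L_1/L_2)/(d_1/d_2)² = 2.332×10^-4/(4.38)² = 1.216×10^-5.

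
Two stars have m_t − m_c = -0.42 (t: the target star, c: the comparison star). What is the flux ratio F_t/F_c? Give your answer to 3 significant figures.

1.47

F_t/F_c = 10^(−(m_t − m_c)/2.5) = 10^(0.42/2.5) = 10^0.168 = 1.472.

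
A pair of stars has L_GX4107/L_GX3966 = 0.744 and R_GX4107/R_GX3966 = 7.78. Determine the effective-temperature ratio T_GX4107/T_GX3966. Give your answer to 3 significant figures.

0.333

L ∝ R²T⁴ gives T ∝ (L/R²)^(1/4), so
T_GX4107/T_GX3966 = (0.744 / 7.78²)^(1/4) = (0.01229)^(1/4) = 0.3330.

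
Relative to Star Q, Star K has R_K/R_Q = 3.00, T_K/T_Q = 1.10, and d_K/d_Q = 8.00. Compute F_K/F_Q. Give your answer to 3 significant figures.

L_K/L_Q = (R_K/R_Q)²(T_K/T_Q)⁴ = (3.00)² × (1.10)⁴ = 13.18.
F_K/F_Q = (L_K/L_Q)/(d_K/d_Q)² = 13.18 / (8.00)² = 0.2059.

0.206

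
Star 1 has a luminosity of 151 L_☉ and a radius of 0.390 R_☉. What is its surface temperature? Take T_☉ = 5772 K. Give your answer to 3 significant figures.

T/T_☉ = (L/L_☉)^(1/4) / (R/R_☉)^(1/2)
T = 5772 × (151)^(1/4) / √(0.390) = 5772 × 3.505 / 0.6245 = 3.240×10^4 K.

3.24×10^4 K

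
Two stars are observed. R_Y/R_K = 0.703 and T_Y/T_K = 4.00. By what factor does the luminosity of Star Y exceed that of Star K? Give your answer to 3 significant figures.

127

From the Stefan–Boltzmann law, L ∝ R²T⁴, so
L_Y/L_K = (R_Y/R_K)² (T_Y/T_K)⁴ = (0.703)² × (4.00)⁴ = 0.4942 × 256.0 = 126.5.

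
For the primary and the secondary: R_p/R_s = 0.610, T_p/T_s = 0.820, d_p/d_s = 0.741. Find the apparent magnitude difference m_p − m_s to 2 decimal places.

1.28

L_p/L_s = (0.610)²(0.820)⁴ = 0.1682.
F_p/F_s = (L_p/L_s)/(d_p/d_s)² = 0.1682/0.5491 = 0.3064.
m_p − m_s = −2.5 log₁₀(0.3064) = 1.28.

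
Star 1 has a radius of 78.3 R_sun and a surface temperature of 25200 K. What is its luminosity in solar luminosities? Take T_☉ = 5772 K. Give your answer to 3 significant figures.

L/L_☉ = (R/R_☉)² (T/T_☉)⁴ = (78.3)² × (25200/5772)⁴
       = 6131 × (4.366)⁴ = 6131 × 363.3 = 2.228×10^6.

2.23×10^6 solar luminosities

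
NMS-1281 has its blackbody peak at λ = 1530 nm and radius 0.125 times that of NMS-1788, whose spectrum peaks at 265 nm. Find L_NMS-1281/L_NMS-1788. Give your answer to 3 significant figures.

1.41×10^-5

Wien's law gives T ∝ 1/λ_max, so T_NMS-1281/T_NMS-1788 = λ_NMS-1788/λ_NMS-1281 = 265/1530 = 0.1732.
Then L ∝ R²T⁴ gives L_NMS-1281/L_NMS-1788 = (0.125)² × (0.1732)⁴ = 0.01562 × 8.999×10^-4 = 1.406×10^-5.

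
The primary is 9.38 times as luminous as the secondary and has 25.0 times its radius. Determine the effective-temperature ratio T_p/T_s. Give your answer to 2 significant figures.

L ∝ R²T⁴ gives T ∝ (L/R²)^(1/4), so
T_p/T_s = (9.38 / 25.0²)^(1/4) = (0.01501)^(1/4) = 0.3500.

0.35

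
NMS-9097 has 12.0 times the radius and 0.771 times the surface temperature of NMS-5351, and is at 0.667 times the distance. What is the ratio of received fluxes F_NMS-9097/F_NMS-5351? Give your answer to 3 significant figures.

L_NMS-9097/L_NMS-5351 = (R_NMS-9097/R_NMS-5351)²(T_NMS-9097/T_NMS-5351)⁴ = (12.0)² × (0.771)⁴ = 50.88.
F_NMS-9097/F_NMS-5351 = (L_NMS-9097/L_NMS-5351)/(d_NMS-9097/d_NMS-5351)² = 50.88 / (0.667)² = 114.4.

114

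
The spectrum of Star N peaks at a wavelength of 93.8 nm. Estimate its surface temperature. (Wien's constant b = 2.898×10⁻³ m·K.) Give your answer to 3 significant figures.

T = b/λ_max = 2.898×10⁻³ / (93.8×10⁻⁹) = 3.090×10^4 K.

3.09×10^4 K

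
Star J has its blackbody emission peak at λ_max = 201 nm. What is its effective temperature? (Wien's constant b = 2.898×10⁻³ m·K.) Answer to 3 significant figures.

1.44×10^4 K

T = b/λ_max = 2.898×10⁻³ / (201×10⁻⁹) = 1.442×10^4 K.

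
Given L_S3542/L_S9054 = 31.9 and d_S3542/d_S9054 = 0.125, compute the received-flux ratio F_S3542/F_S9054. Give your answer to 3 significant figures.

F = L/(4πd²), so F_S3542/F_S9054 = (L_S3542/L_S9054) / (d_S3542/d_S9054)²
= 31.9 / (0.125)² = 31.9 / 0.01562 = 2042.

2.04×10^3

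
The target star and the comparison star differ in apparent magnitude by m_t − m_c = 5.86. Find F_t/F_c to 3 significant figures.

0.00453

F_t/F_c = 10^(−(m_t − m_c)/2.5) = 10^(-5.86/2.5) = 10^-2.344 = 0.004529.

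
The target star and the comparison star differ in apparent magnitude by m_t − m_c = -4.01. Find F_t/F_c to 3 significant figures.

F_t/F_c = 10^(−(m_t − m_c)/2.5) = 10^(4.01/2.5) = 10^1.604 = 40.18.

40.2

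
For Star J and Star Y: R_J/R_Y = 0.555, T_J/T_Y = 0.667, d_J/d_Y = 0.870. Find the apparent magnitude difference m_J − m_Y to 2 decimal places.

L_J/L_Y = (0.555)²(0.667)⁴ = 0.06097.
F_J/F_Y = (L_J/L_Y)/(d_J/d_Y)² = 0.06097/0.7569 = 0.08055.
m_J − m_Y = −2.5 log₁₀(0.08055) = 2.73.

2.73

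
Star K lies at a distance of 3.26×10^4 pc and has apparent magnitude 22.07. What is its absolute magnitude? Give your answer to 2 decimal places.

4.50

M = m − 5 log₁₀(d/10 pc) = 22.07 − 5 log₁₀(3.26×10^4/10)
  = 22.07 − 5 × 3.513 = 22.07 − 17.57 = 4.50.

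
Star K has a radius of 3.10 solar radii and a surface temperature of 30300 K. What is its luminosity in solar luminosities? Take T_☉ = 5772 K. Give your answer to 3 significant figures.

7.30×10^3 solar luminosities

L/L_☉ = (R/R_☉)² (T/T_☉)⁴ = (3.10)² × (30300/5772)⁴
       = 9.610 × (5.249)⁴ = 9.610 × 759.4 = 7298.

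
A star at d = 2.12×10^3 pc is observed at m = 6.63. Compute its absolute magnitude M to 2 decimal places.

-5.00

M = m − 5 log₁₀(d/10 pc) = 6.63 − 5 log₁₀(2.12×10^3/10)
  = 6.63 − 5 × 2.326 = 6.63 − 11.63 = -5.00.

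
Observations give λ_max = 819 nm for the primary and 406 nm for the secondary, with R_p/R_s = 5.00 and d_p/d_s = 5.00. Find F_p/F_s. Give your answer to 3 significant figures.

Wien's law: T_p/T_s = λ_s/λ_p = 406/819 = 0.4957.
L_p/L_s = (R_p/R_s)²(T_p/T_s)⁴ = (5.00)²(0.4957)⁴ = 1.510.
F_p/F_s = (L_p/L_s)/(d_p/d_s)² = 1.510/(5.00)² = 0.06039.

0.0604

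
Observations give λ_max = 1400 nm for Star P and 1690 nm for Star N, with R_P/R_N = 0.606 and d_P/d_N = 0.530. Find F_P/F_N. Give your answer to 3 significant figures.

Wien's law: T_P/T_N = λ_N/λ_P = 1690/1400 = 1.207.
L_P/L_N = (R_P/R_N)²(T_P/T_N)⁴ = (0.606)²(1.207)⁴ = 0.7798.
F_P/F_N = (L_P/L_N)/(d_P/d_N)² = 0.7798/(0.530)² = 2.776.

2.78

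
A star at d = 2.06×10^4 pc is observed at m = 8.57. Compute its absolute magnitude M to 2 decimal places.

M = m − 5 log₁₀(d/10 pc) = 8.57 − 5 log₁₀(2.06×10^4/10)
  = 8.57 − 5 × 3.314 = 8.57 − 16.57 = -8.00.

-8.00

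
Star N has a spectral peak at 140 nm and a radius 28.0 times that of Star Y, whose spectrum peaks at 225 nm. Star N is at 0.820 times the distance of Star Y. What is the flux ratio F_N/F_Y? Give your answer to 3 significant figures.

7.78×10^3

Wien's law: T_N/T_Y = λ_Y/λ_N = 225/140 = 1.607.
L_N/L_Y = (R_N/R_Y)²(T_N/T_Y)⁴ = (28.0)²(1.607)⁴ = 5230.
F_N/F_Y = (L_N/L_Y)/(d_N/d_Y)² = 5230/(0.820)² = 7779.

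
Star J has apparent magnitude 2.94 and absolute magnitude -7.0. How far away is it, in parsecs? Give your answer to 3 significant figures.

973 pc

m − M = 5 log₁₀(d/10 pc)
2.94 − (-7.0) = 9.94 = 5 log₁₀(d/10)
d = 10 × 10^(9.94/5) = 10 × 10^1.988 = 972.7 pc.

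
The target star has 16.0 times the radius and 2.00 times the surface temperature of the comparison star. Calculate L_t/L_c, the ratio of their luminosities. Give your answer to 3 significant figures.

4.10×10^3

From the Stefan–Boltzmann law, L ∝ R²T⁴, so
L_t/L_c = (R_t/R_c)² (T_t/T_c)⁴ = (16.0)² × (2.00)⁴ = 256.0 × 16.00 = 4096.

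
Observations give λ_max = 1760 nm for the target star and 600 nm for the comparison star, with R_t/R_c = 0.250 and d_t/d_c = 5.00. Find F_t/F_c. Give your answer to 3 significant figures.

3.38×10^-5

Wien's law: T_t/T_c = λ_c/λ_t = 600/1760 = 0.3409.
L_t/L_c = (R_t/R_c)²(T_t/T_c)⁴ = (0.250)²(0.3409)⁴ = 8.442×10^-4.
F_t/F_c = (L_t/L_c)/(d_t/d_c)² = 8.442×10^-4/(5.00)² = 3.377×10^-5.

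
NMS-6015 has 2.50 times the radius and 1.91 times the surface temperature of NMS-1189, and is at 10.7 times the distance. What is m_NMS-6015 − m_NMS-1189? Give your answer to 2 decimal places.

0.35

L_NMS-6015/L_NMS-1189 = (2.50)²(1.91)⁴ = 83.18.
F_NMS-6015/F_NMS-1189 = (L_NMS-6015/L_NMS-1189)/(d_NMS-6015/d_NMS-1189)² = 83.18/114.5 = 0.7265.
m_NMS-6015 − m_NMS-1189 = −2.5 log₁₀(0.7265) = 0.35.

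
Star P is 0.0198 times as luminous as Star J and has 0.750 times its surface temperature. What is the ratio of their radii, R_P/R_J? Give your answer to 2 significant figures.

L ∝ R²T⁴ gives R ∝ √L / T², so
R_P/R_J = √(0.0198) / (0.750)² = 0.1407 / 0.5625 = 0.2502.

0.25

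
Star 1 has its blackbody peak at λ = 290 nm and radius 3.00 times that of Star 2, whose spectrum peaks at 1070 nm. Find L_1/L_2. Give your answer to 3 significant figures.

1.67×10^3

Wien's law gives T ∝ 1/λ_max, so T_1/T_2 = λ_2/λ_1 = 1070/290 = 3.690.
Then L ∝ R²T⁴ gives L_1/L_2 = (3.00)² × (3.690)⁴ = 9.000 × 185.3 = 1668.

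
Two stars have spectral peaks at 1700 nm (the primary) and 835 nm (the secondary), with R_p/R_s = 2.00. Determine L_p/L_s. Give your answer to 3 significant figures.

0.233

Wien's law gives T ∝ 1/λ_max, so T_p/T_s = λ_s/λ_p = 835/1700 = 0.4912.
Then L ∝ R²T⁴ gives L_p/L_s = (2.00)² × (0.4912)⁴ = 4.000 × 0.05820 = 0.2328.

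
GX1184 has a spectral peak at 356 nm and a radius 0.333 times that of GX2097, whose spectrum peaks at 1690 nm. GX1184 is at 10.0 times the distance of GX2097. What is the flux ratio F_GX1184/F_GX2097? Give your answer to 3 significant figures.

0.563

Wien's law: T_GX1184/T_GX2097 = λ_GX2097/λ_GX1184 = 1690/356 = 4.747.
L_GX1184/L_GX2097 = (R_GX1184/R_GX2097)²(T_GX1184/T_GX2097)⁴ = (0.333)²(4.747)⁴ = 56.32.
F_GX1184/F_GX2097 = (L_GX1184/L_GX2097)/(d_GX1184/d_GX2097)² = 56.32/(10.0)² = 0.5632.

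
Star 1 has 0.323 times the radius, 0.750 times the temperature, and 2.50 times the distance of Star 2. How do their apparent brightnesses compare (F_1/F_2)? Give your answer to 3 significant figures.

0.00528

L_1/L_2 = (R_1/R_2)²(T_1/T_2)⁴ = (0.323)² × (0.750)⁴ = 0.03301.
F_1/F_2 = (L_1/L_2)/(d_1/d_2)² = 0.03301 / (2.50)² = 0.005282.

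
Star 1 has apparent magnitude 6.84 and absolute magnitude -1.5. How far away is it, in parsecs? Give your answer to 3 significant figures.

m − M = 5 log₁₀(d/10 pc)
6.84 − (-1.5) = 8.34 = 5 log₁₀(d/10)
d = 10 × 10^(8.34/5) = 10 × 10^1.668 = 465.6 pc.

466 pc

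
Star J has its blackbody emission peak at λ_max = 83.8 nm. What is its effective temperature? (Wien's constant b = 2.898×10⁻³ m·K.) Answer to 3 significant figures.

3.46×10^4 K

T = b/λ_max = 2.898×10⁻³ / (83.8×10⁻⁹) = 3.458×10^4 K.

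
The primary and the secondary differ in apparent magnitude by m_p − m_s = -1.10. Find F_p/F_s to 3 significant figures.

2.75

F_p/F_s = 10^(−(m_p − m_s)/2.5) = 10^(1.10/2.5) = 10^0.440 = 2.754.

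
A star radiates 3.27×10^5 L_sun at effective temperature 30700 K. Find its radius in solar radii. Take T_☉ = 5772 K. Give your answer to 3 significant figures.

20.2 solar radii

R/R_☉ = √(L/L_☉) / (T/T_☉)² = √(3.27×10^5) / (5.319)²
       = 571.8 / 28.29 = 20.21.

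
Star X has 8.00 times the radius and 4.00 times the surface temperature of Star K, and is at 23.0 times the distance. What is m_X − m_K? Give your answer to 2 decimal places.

-3.73

L_X/L_K = (8.00)²(4.00)⁴ = 1.638×10^4.
F_X/F_K = (L_X/L_K)/(d_X/d_K)² = 1.638×10^4/529.0 = 30.97.
m_X − m_K = −2.5 log₁₀(30.97) = -3.73.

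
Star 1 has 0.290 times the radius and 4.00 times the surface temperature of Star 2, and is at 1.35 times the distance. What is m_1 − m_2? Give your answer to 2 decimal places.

-2.68

L_1/L_2 = (0.290)²(4.00)⁴ = 21.53.
F_1/F_2 = (L_1/L_2)/(d_1/d_2)² = 21.53/1.823 = 11.81.
m_1 − m_2 = −2.5 log₁₀(11.81) = -2.68.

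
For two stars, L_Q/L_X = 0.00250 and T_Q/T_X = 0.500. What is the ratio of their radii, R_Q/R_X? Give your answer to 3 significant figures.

L ∝ R²T⁴ gives R ∝ √L / T², so
R_Q/R_X = √(0.00250) / (0.500)² = 0.05000 / 0.2500 = 0.2000.

0.200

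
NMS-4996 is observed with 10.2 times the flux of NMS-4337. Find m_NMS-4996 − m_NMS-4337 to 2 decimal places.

-2.52

m_NMS-4996 − m_NMS-4337 = −2.5 log₁₀(F_NMS-4996/F_NMS-4337) = −2.5 log₁₀(10.2) = −2.5 × (1.009) = -2.522.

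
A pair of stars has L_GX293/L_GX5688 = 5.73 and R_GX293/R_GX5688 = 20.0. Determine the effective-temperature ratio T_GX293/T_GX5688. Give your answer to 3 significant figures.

0.346

L ∝ R²T⁴ gives T ∝ (L/R²)^(1/4), so
T_GX293/T_GX5688 = (5.73 / 20.0²)^(1/4) = (0.01433)^(1/4) = 0.3460.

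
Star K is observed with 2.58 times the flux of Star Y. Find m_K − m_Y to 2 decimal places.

m_K − m_Y = −2.5 log₁₀(F_K/F_Y) = −2.5 log₁₀(2.58) = −2.5 × (0.412) = -1.029.

-1.03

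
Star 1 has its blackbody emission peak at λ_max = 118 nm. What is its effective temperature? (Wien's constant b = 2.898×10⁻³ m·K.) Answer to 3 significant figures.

T = b/λ_max = 2.898×10⁻³ / (118×10⁻⁹) = 2.456×10^4 K.

2.46×10^4 K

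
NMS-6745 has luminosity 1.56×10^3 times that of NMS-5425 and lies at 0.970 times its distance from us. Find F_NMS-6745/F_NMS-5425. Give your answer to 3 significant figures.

F = L/(4πd²), so F_NMS-6745/F_NMS-5425 = (L_NMS-6745/L_NMS-5425) / (d_NMS-6745/d_NMS-5425)²
= 1.56×10^3 / (0.970)² = 1.56×10^3 / 0.9409 = 1658.

1.66×10^3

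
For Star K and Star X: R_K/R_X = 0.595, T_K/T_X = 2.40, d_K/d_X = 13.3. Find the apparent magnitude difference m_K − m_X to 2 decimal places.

L_K/L_X = (0.595)²(2.40)⁴ = 11.75.
F_K/F_X = (L_K/L_X)/(d_K/d_X)² = 11.75/176.9 = 0.06640.
m_K − m_X = −2.5 log₁₀(0.06640) = 2.94.

2.94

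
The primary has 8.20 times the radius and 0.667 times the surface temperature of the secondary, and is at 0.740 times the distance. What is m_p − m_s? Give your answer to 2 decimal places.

-3.46

L_p/L_s = (8.20)²(0.667)⁴ = 13.31.
F_p/F_s = (L_p/L_s)/(d_p/d_s)² = 13.31/0.5476 = 24.30.
m_p − m_s = −2.5 log₁₀(24.30) = -3.46.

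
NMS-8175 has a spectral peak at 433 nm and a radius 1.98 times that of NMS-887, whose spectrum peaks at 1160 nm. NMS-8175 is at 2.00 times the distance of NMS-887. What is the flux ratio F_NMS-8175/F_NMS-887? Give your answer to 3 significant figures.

Wien's law: T_NMS-8175/T_NMS-887 = λ_NMS-887/λ_NMS-8175 = 1160/433 = 2.679.
L_NMS-8175/L_NMS-887 = (R_NMS-8175/R_NMS-887)²(T_NMS-8175/T_NMS-887)⁴ = (1.98)²(2.679)⁴ = 201.9.
F_NMS-8175/F_NMS-887 = (L_NMS-8175/L_NMS-887)/(d_NMS-8175/d_NMS-887)² = 201.9/(2.00)² = 50.48.

50.5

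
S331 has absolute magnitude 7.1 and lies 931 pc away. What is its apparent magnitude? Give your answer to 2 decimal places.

16.94

m = M + 5 log₁₀(d/10 pc) = 7.1 + 5 log₁₀(931/10)
  = 7.1 + 5 × 1.969 = 7.1 + 9.84 = 16.94.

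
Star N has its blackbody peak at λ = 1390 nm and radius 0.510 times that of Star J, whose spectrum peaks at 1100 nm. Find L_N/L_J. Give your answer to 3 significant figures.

0.102

Wien's law gives T ∝ 1/λ_max, so T_N/T_J = λ_J/λ_N = 1100/1390 = 0.7914.
Then L ∝ R²T⁴ gives L_N/L_J = (0.510)² × (0.7914)⁴ = 0.2601 × 0.3922 = 0.1020.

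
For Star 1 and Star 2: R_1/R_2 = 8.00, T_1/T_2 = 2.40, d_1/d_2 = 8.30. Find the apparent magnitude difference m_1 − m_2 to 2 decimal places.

L_1/L_2 = (8.00)²(2.40)⁴ = 2123.
F_1/F_2 = (L_1/L_2)/(d_1/d_2)² = 2123/68.89 = 30.82.
m_1 − m_2 = −2.5 log₁₀(30.82) = -3.72.

-3.72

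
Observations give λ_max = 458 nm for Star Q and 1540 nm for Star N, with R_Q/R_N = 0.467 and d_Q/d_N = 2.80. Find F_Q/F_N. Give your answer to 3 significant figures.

3.56

Wien's law: T_Q/T_N = λ_N/λ_Q = 1540/458 = 3.362.
L_Q/L_N = (R_Q/R_N)²(T_Q/T_N)⁴ = (0.467)²(3.362)⁴ = 27.88.
F_Q/F_N = (L_Q/L_N)/(d_Q/d_N)² = 27.88/(2.80)² = 3.556.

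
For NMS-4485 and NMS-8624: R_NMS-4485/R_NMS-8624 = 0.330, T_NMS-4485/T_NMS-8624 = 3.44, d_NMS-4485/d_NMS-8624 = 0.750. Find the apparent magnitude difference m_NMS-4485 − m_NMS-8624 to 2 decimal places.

L_NMS-4485/L_NMS-8624 = (0.330)²(3.44)⁴ = 15.25.
F_NMS-4485/F_NMS-8624 = (L_NMS-4485/L_NMS-8624)/(d_NMS-4485/d_NMS-8624)² = 15.25/0.5625 = 27.11.
m_NMS-4485 − m_NMS-8624 = −2.5 log₁₀(27.11) = -3.58.

-3.58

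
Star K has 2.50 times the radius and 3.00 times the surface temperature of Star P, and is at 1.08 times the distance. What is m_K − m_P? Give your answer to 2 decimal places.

-6.59

L_K/L_P = (2.50)²(3.00)⁴ = 506.2.
F_K/F_P = (L_K/L_P)/(d_K/d_P)² = 506.2/1.166 = 434.0.
m_K − m_P = −2.5 log₁₀(434.0) = -6.59.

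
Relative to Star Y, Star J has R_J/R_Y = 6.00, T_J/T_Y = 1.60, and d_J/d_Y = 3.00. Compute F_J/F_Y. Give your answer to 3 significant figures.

L_J/L_Y = (R_J/R_Y)²(T_J/T_Y)⁴ = (6.00)² × (1.60)⁴ = 235.9.
F_J/F_Y = (L_J/L_Y)/(d_J/d_Y)² = 235.9 / (3.00)² = 26.21.

26.2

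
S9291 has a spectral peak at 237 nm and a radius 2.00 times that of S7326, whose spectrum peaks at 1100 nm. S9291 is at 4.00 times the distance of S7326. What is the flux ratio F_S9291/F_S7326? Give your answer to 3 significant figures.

116

Wien's law: T_S9291/T_S7326 = λ_S7326/λ_S9291 = 1100/237 = 4.641.
L_S9291/L_S7326 = (R_S9291/R_S7326)²(T_S9291/T_S7326)⁴ = (2.00)²(4.641)⁴ = 1856.
F_S9291/F_S7326 = (L_S9291/L_S7326)/(d_S9291/d_S7326)² = 1856/(4.00)² = 116.0.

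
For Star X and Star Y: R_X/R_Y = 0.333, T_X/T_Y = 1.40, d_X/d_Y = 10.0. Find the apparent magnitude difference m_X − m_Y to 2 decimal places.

L_X/L_Y = (0.333)²(1.40)⁴ = 0.4260.
F_X/F_Y = (L_X/L_Y)/(d_X/d_Y)² = 0.4260/100.0 = 0.004260.
m_X − m_Y = −2.5 log₁₀(0.004260) = 5.93.

5.93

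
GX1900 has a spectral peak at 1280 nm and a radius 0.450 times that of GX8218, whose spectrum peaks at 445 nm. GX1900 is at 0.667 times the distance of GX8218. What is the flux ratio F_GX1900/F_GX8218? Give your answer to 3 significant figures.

0.00665

Wien's law: T_GX1900/T_GX8218 = λ_GX8218/λ_GX1900 = 445/1280 = 0.3477.
L_GX1900/L_GX8218 = (R_GX1900/R_GX8218)²(T_GX1900/T_GX8218)⁴ = (0.450)²(0.3477)⁴ = 0.002958.
F_GX1900/F_GX8218 = (L_GX1900/L_GX8218)/(d_GX1900/d_GX8218)² = 0.002958/(0.667)² = 0.006649.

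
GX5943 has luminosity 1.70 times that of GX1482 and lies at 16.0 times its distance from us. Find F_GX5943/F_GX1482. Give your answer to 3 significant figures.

F = L/(4πd²), so F_GX5943/F_GX1482 = (L_GX5943/L_GX1482) / (d_GX5943/d_GX1482)²
= 1.70 / (16.0)² = 1.70 / 256.0 = 0.006641.

0.00664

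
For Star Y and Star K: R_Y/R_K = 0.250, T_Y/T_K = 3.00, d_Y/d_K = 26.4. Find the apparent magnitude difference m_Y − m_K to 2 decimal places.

5.35

L_Y/L_K = (0.250)²(3.00)⁴ = 5.062.
F_Y/F_K = (L_Y/L_K)/(d_Y/d_K)² = 5.062/697.0 = 0.007264.
m_Y − m_K = −2.5 log₁₀(0.007264) = 5.35.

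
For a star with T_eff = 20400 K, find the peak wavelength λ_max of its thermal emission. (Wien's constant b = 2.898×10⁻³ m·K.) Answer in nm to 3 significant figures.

142 nm

λ_max = b/T = 2.898×10⁻³ / 20400 = 1.42×10^-7 m = 142.1 nm.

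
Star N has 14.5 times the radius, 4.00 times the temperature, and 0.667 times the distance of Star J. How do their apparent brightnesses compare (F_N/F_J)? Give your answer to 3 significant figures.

1.21×10^5

L_N/L_J = (R_N/R_J)²(T_N/T_J)⁴ = (14.5)² × (4.00)⁴ = 5.382×10^4.
F_N/F_J = (L_N/L_J)/(d_N/d_J)² = 5.382×10^4 / (0.667)² = 1.210×10^5.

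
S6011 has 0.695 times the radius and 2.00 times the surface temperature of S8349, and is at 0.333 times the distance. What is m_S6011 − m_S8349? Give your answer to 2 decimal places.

L_S6011/L_S8349 = (0.695)²(2.00)⁴ = 7.728.
F_S6011/F_S8349 = (L_S6011/L_S8349)/(d_S6011/d_S8349)² = 7.728/0.1109 = 69.69.
m_S6011 − m_S8349 = −2.5 log₁₀(69.69) = -4.61.

-4.61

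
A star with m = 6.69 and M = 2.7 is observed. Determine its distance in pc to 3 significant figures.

62.8 pc

m − M = 5 log₁₀(d/10 pc)
6.69 − (2.7) = 3.99 = 5 log₁₀(d/10)
d = 10 × 10^(3.99/5) = 10 × 10^0.798 = 62.81 pc.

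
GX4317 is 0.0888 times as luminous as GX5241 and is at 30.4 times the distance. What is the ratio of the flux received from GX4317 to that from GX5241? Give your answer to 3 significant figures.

F = L/(4πd²), so F_GX4317/F_GX5241 = (L_GX4317/L_GX5241) / (d_GX4317/d_GX5241)²
= 0.0888 / (30.4)² = 0.0888 / 924.2 = 9.609×10^-5.

9.61×10^-5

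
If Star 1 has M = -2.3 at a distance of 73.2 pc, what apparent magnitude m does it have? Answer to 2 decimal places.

2.02

m = M + 5 log₁₀(d/10 pc) = -2.3 + 5 log₁₀(73.2/10)
  = -2.3 + 5 × 0.865 = -2.3 + 4.32 = 2.02.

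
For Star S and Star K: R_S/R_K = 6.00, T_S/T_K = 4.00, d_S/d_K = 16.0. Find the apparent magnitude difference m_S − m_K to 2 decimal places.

L_S/L_K = (6.00)²(4.00)⁴ = 9216.
F_S/F_K = (L_S/L_K)/(d_S/d_K)² = 9216/256.0 = 36.00.
m_S − m_K = −2.5 log₁₀(36.00) = -3.89.

-3.89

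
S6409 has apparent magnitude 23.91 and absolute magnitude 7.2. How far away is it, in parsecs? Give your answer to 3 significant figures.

m − M = 5 log₁₀(d/10 pc)
23.91 − (7.2) = 16.71 = 5 log₁₀(d/10)
d = 10 × 10^(16.71/5) = 10 × 10^3.342 = 2.198×10^4 pc.

2.20×10^4 pc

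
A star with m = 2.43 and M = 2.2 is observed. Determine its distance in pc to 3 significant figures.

m − M = 5 log₁₀(d/10 pc)
2.43 − (2.2) = 0.23 = 5 log₁₀(d/10)
d = 10 × 10^(0.23/5) = 10 × 10^0.046 = 11.12 pc.

11.1 pc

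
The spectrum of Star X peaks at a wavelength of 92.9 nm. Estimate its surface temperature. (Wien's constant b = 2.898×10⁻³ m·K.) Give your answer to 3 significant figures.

3.12×10^4 K

T = b/λ_max = 2.898×10⁻³ / (92.9×10⁻⁹) = 3.119×10^4 K.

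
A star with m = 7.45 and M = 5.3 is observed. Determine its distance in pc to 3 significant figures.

26.9 pc

m − M = 5 log₁₀(d/10 pc)
7.45 − (5.3) = 2.15 = 5 log₁₀(d/10)
d = 10 × 10^(2.15/5) = 10 × 10^0.430 = 26.92 pc.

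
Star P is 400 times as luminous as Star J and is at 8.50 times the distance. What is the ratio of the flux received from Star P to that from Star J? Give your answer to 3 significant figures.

F = L/(4πd²), so F_P/F_J = (L_P/L_J) / (d_P/d_J)²
= 400 / (8.50)² = 400 / 72.25 = 5.536.

5.54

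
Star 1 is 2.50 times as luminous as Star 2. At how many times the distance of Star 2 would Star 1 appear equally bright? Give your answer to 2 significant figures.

Equal flux requires L_1/d_1² = L_2/d_2², so d_1/d_2 = √(L_1/L_2)
= √(2.50) = 1.581.

1.6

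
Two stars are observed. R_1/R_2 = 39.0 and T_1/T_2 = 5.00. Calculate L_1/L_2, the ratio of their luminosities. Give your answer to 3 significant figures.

9.51×10^5

From the Stefan–Boltzmann law, L ∝ R²T⁴, so
L_1/L_2 = (R_1/R_2)² (T_1/T_2)⁴ = (39.0)² × (5.00)⁴ = 1521 × 625.0 = 9.506×10^5.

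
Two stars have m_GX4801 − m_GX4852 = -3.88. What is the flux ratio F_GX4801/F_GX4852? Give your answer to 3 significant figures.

F_GX4801/F_GX4852 = 10^(−(m_GX4801 − m_GX4852)/2.5) = 10^(3.88/2.5) = 10^1.552 = 35.65.

35.6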